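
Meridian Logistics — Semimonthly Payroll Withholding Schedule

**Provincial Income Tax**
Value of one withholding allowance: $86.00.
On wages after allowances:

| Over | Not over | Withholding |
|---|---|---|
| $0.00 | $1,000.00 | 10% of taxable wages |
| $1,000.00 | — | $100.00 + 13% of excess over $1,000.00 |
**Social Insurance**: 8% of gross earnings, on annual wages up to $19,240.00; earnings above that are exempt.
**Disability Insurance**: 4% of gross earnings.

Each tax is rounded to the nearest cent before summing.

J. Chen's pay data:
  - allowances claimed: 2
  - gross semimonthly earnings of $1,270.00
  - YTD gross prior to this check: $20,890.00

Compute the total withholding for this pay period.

$163.54

Provincial Income Tax: taxable = $1,270.00 − 2×$86.00 = $1,098.00
  $100.00 + 13% × ($1,098.00 − $1,000.00) = $100.00 + 13% × $98.00 = $112.74
Social Insurance: YTD $20,890.00 ≥ cap $19,240.00 → $0.00
Disability Insurance: 4% × $1,270.00 = $50.80
Total: $112.74 + $0.00 + $50.80 = $163.54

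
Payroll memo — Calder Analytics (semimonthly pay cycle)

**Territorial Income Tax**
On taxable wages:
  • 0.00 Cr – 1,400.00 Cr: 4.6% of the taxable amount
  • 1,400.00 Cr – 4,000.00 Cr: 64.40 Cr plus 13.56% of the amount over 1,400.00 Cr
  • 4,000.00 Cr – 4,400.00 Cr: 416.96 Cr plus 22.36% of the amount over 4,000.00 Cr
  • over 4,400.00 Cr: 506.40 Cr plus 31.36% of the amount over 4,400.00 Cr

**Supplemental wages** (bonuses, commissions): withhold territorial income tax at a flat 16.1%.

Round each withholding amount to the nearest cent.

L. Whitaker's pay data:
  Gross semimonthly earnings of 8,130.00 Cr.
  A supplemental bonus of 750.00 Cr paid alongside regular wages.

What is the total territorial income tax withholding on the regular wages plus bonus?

1,796.88 Cr

Territorial Income Tax: taxable = 8,130.00 Cr
  506.40 Cr + 31.36% × (8,130.00 Cr − 4,400.00 Cr) = 506.40 Cr + 31.36% × 3,730.00 Cr = 1,676.13 Cr
Supplemental (16.1% flat on bonus): 16.1% × 750.00 Cr = 120.75 Cr
Total territorial income tax: 1,676.13 Cr + 120.75 Cr = 1,796.88 Cr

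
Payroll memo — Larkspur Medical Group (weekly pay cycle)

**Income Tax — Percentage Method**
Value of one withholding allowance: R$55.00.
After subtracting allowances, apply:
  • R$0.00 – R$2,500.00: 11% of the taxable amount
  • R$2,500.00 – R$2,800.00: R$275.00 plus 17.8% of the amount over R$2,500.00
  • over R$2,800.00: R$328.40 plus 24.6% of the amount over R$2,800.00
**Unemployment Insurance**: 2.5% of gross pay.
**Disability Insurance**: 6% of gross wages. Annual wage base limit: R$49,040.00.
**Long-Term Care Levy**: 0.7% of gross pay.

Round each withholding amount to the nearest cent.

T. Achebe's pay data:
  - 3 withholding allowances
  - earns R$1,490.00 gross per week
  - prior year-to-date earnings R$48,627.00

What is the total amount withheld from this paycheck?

R$218.21

Income Tax: taxable = R$1,490.00 − 3×R$55.00 = R$1,325.00
  11% × R$1,325.00 = R$145.75
Unemployment Insurance: 2.5% × R$1,490.00 = R$37.25
Disability Insurance: cap R$49,040.00 − YTD R$48,627.00 = R$413.00 subject; 6% × R$413.00 = R$24.78
Long-Term Care Levy: 0.7% × R$1,490.00 = R$10.43
Total: R$145.75 + R$37.25 + R$24.78 + R$10.43 = R$218.21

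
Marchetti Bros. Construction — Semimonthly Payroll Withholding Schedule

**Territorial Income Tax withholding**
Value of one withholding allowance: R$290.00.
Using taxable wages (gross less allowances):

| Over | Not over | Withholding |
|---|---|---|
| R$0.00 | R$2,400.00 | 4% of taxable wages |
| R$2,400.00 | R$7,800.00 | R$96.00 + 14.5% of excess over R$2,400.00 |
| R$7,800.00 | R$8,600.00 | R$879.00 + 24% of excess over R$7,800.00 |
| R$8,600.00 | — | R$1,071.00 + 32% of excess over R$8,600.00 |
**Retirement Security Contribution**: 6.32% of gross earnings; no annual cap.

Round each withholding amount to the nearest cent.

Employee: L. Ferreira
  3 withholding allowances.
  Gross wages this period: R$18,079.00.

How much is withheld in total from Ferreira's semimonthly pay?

R$4,968.47

Territorial Income Tax: taxable = R$18,079.00 − 3×R$290.00 = R$17,209.00
  R$1,071.00 + 32% × (R$17,209.00 − R$8,600.00) = R$1,071.00 + 32% × R$8,609.00 = R$3,825.88
Retirement Security Contribution: 6.32% × R$18,079.00 = R$1,142.59
Total: R$3,825.88 + R$1,142.59 = R$4,968.47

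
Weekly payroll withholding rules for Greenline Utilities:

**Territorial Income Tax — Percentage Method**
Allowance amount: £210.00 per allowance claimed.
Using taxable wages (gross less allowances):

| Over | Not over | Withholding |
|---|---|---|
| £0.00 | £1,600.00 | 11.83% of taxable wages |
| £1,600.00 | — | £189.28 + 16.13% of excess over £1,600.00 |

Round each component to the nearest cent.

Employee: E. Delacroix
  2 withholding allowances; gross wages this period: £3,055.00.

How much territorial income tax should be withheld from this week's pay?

£356.23

Territorial Income Tax: taxable = £3,055.00 − 2×£210.00 = £2,635.00
  £189.28 + 16.13% × (£2,635.00 − £1,600.00) = £189.28 + 16.13% × £1,035.00 = £356.23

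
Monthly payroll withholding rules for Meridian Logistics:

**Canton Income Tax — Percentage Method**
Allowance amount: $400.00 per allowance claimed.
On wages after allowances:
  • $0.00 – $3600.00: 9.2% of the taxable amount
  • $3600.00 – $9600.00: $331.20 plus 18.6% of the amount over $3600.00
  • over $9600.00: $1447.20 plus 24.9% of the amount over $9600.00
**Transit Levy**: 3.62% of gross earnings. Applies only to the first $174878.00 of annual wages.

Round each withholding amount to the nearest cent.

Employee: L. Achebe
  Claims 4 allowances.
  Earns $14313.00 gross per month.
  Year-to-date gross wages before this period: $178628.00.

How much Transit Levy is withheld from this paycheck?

Transit Levy: YTD $178628.00 ≥ cap $174878.00 → $0.00

$0.00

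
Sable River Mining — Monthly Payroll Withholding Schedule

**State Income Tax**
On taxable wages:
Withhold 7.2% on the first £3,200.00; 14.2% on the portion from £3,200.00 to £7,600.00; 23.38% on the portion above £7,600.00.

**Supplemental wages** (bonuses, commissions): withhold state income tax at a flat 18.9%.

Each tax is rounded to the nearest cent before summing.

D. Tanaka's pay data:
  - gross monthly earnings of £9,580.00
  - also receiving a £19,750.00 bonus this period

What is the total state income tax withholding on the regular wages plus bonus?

£5,050.87

State Income Tax: taxable = £9,580.00
  £855.20 + 23.38% × (£9,580.00 − £7,600.00) = £855.20 + 23.38% × £1,980.00 = £1,318.12
Supplemental (18.9% flat on bonus): 18.9% × £19,750.00 = £3,732.75
Total state income tax: £1,318.12 + £3,732.75 = £5,050.87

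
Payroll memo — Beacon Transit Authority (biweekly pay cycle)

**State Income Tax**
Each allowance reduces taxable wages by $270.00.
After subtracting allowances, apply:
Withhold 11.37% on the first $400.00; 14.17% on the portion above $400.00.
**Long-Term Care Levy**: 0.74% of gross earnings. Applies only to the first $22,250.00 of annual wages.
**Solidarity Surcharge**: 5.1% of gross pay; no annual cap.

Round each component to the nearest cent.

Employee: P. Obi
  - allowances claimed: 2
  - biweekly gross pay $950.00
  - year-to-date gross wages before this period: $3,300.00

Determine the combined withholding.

$102.38

State Income Tax: taxable = $950.00 − 2×$270.00 = $410.00
  $45.48 + 14.17% × ($410.00 − $400.00) = $45.48 + 14.17% × $10.00 = $46.90
Long-Term Care Levy: 0.74% × $950.00 = $7.03
Solidarity Surcharge: 5.1% × $950.00 = $48.45
Total: $46.90 + $7.03 + $48.45 = $102.38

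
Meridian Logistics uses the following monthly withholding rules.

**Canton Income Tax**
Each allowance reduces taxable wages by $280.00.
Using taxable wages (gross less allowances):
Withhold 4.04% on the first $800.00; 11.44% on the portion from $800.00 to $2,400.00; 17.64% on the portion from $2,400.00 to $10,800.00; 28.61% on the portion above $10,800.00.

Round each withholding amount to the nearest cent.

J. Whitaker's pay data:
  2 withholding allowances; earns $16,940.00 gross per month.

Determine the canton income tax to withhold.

Canton Income Tax: taxable = $16,940.00 − 2×$280.00 = $16,380.00
  $1,697.12 + 28.61% × ($16,380.00 − $10,800.00) = $1,697.12 + 28.61% × $5,580.00 = $3,293.56

$3,293.56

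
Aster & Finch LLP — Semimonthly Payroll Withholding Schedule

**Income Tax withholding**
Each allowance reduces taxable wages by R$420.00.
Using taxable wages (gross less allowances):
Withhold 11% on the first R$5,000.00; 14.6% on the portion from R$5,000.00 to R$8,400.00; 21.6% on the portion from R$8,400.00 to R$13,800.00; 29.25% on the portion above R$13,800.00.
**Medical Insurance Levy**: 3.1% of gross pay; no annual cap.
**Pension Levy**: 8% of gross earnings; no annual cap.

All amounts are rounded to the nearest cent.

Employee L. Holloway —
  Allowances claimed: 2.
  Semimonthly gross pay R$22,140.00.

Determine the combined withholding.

Income Tax: taxable = R$22,140.00 − 2×R$420.00 = R$21,300.00
  R$2,212.80 + 29.25% × (R$21,300.00 − R$13,800.00) = R$2,212.80 + 29.25% × R$7,500.00 = R$4,406.55
Medical Insurance Levy: 3.1% × R$22,140.00 = R$686.34
Pension Levy: 8% × R$22,140.00 = R$1,771.20
Total: R$4,406.55 + R$686.34 + R$1,771.20 = R$6,864.09

R$6,864.09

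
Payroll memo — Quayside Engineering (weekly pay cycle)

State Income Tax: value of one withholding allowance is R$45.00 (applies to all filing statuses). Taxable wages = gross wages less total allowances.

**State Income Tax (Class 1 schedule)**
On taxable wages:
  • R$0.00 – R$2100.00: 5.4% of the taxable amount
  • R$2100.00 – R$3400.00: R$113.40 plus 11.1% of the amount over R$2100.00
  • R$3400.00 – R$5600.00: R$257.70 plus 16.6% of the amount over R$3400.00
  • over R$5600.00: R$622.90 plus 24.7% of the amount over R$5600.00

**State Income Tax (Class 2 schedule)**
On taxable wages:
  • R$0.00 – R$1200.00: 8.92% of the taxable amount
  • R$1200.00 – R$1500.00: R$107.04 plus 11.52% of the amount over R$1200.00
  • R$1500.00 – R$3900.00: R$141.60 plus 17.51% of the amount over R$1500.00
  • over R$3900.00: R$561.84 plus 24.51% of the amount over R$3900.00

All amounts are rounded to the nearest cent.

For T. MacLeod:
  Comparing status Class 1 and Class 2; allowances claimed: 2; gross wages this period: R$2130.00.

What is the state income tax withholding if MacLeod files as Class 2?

R$236.15

State Income Tax (Class 2): taxable = R$2130.00 − 2×R$45.00 = R$2040.00
  R$141.60 + 17.51% × (R$2040.00 − R$1500.00) = R$141.60 + 17.51% × R$540.00 = R$236.15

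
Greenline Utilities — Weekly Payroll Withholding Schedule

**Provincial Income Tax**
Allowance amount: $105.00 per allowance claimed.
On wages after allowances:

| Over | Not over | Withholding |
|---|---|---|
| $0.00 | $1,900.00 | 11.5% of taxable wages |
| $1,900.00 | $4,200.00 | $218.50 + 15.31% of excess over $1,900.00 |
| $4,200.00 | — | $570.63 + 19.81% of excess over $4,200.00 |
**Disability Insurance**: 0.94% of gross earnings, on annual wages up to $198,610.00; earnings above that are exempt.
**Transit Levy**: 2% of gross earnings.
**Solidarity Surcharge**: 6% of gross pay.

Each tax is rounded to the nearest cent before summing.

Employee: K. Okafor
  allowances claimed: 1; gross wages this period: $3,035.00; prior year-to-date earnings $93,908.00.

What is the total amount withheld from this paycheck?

$647.52

Provincial Income Tax: taxable = $3,035.00 − 1×$105.00 = $2,930.00
  $218.50 + 15.31% × ($2,930.00 − $1,900.00) = $218.50 + 15.31% × $1,030.00 = $376.19
Disability Insurance: 0.94% × $3,035.00 = $28.53
Transit Levy: 2% × $3,035.00 = $60.70
Solidarity Surcharge: 6% × $3,035.00 = $182.10
Total: $376.19 + $28.53 + $60.70 + $182.10 = $647.52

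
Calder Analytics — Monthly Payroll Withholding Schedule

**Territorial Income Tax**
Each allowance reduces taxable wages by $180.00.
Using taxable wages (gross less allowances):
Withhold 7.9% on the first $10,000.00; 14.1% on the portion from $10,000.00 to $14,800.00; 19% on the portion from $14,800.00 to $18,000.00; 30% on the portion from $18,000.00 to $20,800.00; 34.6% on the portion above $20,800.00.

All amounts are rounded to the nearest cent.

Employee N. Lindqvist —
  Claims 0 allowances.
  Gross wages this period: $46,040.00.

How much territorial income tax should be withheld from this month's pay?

$11,647.84

Territorial Income Tax: taxable = $46,040.00
  $2,914.80 + 34.6% × ($46,040.00 − $20,800.00) = $2,914.80 + 34.6% × $25,240.00 = $11,647.84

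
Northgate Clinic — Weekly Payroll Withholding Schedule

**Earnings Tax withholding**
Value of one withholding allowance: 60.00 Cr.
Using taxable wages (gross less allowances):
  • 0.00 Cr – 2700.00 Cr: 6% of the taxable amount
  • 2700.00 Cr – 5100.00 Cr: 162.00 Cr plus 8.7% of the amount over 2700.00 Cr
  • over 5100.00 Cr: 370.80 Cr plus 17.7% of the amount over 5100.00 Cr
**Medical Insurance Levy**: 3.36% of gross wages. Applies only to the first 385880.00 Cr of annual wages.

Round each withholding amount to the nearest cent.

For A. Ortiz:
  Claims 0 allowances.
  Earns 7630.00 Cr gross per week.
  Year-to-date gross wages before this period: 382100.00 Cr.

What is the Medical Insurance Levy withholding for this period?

Medical Insurance Levy: cap 385880.00 Cr − YTD 382100.00 Cr = 3780.00 Cr subject; 3.36% × 3780.00 Cr = 127.01 Cr

127.01 Cr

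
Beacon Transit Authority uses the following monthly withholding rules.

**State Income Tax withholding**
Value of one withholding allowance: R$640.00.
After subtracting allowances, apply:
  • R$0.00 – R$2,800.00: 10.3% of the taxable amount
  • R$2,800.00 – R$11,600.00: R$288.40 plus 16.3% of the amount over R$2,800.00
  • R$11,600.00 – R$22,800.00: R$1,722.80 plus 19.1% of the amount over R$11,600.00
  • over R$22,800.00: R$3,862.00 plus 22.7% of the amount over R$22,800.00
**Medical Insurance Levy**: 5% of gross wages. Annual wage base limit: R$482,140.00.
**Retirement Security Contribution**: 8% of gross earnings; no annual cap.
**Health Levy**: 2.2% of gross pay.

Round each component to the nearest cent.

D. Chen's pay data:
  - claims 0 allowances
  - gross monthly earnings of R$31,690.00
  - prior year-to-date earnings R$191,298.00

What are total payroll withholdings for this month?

State Income Tax: taxable = R$31,690.00
  R$3,862.00 + 22.7% × (R$31,690.00 − R$22,800.00) = R$3,862.00 + 22.7% × R$8,890.00 = R$5,880.03
Medical Insurance Levy: 5% × R$31,690.00 = R$1,584.50
Retirement Security Contribution: 8% × R$31,690.00 = R$2,535.20
Health Levy: 2.2% × R$31,690.00 = R$697.18
Total: R$5,880.03 + R$1,584.50 + R$2,535.20 + R$697.18 = R$10,696.91

R$10,696.91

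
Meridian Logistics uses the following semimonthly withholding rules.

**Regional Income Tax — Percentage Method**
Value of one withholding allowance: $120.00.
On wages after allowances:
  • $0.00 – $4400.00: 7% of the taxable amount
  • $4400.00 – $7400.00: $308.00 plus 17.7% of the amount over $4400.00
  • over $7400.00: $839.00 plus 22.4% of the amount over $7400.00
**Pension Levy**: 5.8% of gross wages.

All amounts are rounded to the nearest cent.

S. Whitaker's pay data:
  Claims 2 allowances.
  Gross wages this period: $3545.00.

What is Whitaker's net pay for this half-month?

$3108.04

Regional Income Tax: taxable = $3545.00 − 2×$120.00 = $3305.00
  7% × $3305.00 = $231.35
Pension Levy: 5.8% × $3545.00 = $205.61
Total withheld: $231.35 + $205.61 = $436.96
Net pay: $3545.00 − $436.96 = $3108.04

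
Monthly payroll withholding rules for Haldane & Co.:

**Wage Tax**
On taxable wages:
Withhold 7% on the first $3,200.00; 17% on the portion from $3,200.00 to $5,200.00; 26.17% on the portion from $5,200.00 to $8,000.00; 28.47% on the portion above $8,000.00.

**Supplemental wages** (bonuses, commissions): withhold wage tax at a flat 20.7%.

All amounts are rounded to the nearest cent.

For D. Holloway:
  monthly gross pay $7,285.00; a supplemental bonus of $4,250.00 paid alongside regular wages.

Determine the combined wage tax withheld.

Wage Tax: taxable = $7,285.00
  $564.00 + 26.17% × ($7,285.00 − $5,200.00) = $564.00 + 26.17% × $2,085.00 = $1,109.64
Supplemental (20.7% flat on bonus): 20.7% × $4,250.00 = $879.75
Total wage tax: $1,109.64 + $879.75 = $1,989.39

$1,989.39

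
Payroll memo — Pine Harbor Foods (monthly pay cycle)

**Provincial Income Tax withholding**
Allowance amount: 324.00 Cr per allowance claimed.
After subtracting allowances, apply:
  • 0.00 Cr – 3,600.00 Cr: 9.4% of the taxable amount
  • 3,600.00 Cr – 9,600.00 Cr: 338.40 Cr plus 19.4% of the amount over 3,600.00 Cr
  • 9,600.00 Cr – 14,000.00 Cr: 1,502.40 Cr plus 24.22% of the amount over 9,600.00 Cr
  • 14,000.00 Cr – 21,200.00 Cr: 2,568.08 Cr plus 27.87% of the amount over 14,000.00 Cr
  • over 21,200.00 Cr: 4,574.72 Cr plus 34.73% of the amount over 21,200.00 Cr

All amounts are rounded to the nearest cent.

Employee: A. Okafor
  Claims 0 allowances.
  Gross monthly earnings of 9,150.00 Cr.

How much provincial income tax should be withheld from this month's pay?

Provincial Income Tax: taxable = 9,150.00 Cr
  338.40 Cr + 19.4% × (9,150.00 Cr − 3,600.00 Cr) = 338.40 Cr + 19.4% × 5,550.00 Cr = 1,415.10 Cr

1,415.10 Cr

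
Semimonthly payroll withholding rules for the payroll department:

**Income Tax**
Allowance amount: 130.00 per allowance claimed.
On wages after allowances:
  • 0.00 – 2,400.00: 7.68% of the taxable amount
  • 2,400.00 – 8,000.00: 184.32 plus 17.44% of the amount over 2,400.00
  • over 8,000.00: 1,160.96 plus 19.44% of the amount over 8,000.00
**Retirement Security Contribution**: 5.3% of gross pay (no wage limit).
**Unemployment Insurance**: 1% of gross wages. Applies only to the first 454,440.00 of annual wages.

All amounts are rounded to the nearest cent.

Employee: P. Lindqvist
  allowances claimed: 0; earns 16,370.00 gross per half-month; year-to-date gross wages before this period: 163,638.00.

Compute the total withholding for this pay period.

3,819.40

Income Tax: taxable = 16,370.00
  1,160.96 + 19.44% × (16,370.00 − 8,000.00) = 1,160.96 + 19.44% × 8,370.00 = 2,788.09
Retirement Security Contribution: 5.3% × 16,370.00 = 867.61
Unemployment Insurance: 1% × 16,370.00 = 163.70
Total: 2,788.09 + 867.61 + 163.70 = 3,819.40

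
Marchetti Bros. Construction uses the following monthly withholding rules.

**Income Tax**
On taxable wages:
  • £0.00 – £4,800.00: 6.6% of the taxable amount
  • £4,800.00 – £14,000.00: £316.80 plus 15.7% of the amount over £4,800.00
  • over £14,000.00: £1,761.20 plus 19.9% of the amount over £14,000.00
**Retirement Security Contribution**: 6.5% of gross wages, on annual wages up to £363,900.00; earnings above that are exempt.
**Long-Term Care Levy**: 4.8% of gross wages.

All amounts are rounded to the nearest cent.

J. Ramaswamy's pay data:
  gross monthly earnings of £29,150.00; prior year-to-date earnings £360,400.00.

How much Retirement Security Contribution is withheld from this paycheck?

£227.50

Retirement Security Contribution: cap £363,900.00 − YTD £360,400.00 = £3,500.00 subject; 6.5% × £3,500.00 = £227.50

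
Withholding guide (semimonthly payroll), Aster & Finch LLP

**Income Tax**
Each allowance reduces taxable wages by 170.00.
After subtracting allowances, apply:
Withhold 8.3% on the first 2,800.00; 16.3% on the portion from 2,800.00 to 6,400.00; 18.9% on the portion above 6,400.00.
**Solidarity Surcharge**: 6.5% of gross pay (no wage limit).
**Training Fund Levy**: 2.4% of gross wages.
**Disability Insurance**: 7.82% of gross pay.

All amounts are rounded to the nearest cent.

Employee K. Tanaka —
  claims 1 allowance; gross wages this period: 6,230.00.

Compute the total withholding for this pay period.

1,805.44

Income Tax: taxable = 6,230.00 − 1×170.00 = 6,060.00
  232.40 + 16.3% × (6,060.00 − 2,800.00) = 232.40 + 16.3% × 3,260.00 = 763.78
Solidarity Surcharge: 6.5% × 6,230.00 = 404.95
Training Fund Levy: 2.4% × 6,230.00 = 149.52
Disability Insurance: 7.82% × 6,230.00 = 487.19
Total: 763.78 + 404.95 + 149.52 + 487.19 = 1,805.44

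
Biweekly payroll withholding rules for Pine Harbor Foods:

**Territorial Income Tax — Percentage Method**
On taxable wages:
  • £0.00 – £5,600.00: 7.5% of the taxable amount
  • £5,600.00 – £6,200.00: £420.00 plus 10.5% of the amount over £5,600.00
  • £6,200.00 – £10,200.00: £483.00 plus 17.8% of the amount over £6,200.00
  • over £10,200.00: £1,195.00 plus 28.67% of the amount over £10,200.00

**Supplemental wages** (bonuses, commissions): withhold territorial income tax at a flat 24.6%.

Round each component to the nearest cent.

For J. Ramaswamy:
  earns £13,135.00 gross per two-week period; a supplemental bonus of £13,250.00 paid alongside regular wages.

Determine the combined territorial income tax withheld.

£5,295.96

Territorial Income Tax: taxable = £13,135.00
  £1,195.00 + 28.67% × (£13,135.00 − £10,200.00) = £1,195.00 + 28.67% × £2,935.00 = £2,036.46
Supplemental (24.6% flat on bonus): 24.6% × £13,250.00 = £3,259.50
Total territorial income tax: £2,036.46 + £3,259.50 = £5,295.96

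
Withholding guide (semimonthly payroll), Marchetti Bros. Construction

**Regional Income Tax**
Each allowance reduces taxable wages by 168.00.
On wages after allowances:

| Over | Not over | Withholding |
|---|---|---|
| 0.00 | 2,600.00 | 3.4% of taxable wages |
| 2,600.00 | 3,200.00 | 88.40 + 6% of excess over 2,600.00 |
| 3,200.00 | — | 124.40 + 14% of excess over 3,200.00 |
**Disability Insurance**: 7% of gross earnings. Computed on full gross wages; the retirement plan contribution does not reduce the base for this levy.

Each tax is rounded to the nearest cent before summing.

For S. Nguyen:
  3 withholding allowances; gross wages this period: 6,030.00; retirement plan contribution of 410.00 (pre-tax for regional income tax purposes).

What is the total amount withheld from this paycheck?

Regional Income Tax: taxable = 6,030.00 − 410.00 − 3×168.00 = 5,116.00
  124.40 + 14% × (5,116.00 − 3,200.00) = 124.40 + 14% × 1,916.00 = 392.64
Disability Insurance: 7% × 6,030.00 = 422.10
Total: 392.64 + 422.10 = 814.74

814.74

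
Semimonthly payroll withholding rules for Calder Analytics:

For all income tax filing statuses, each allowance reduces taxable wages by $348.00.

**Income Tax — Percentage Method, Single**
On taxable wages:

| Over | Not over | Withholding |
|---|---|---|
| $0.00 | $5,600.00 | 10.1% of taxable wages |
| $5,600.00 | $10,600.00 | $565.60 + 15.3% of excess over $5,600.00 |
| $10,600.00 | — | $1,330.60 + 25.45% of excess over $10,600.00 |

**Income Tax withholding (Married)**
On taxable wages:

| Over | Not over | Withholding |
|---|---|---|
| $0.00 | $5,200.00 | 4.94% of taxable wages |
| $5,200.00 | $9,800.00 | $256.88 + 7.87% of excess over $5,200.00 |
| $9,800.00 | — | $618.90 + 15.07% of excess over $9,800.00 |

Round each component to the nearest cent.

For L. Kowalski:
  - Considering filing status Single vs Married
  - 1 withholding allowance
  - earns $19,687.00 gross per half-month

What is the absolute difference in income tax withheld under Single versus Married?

Income Tax (Single): taxable = $19,687.00 − 1×$348.00 = $19,339.00
  $1,330.60 + 25.45% × ($19,339.00 − $10,600.00) = $1,330.60 + 25.45% × $8,739.00 = $3,554.68
Income Tax (Married): taxable = $19,687.00 − 1×$348.00 = $19,339.00
  $618.90 + 15.07% × ($19,339.00 − $9,800.00) = $618.90 + 15.07% × $9,539.00 = $2,056.43
Difference: |$3,554.68 − $2,056.43| = $1,498.25 (higher under Single)

$1,498.25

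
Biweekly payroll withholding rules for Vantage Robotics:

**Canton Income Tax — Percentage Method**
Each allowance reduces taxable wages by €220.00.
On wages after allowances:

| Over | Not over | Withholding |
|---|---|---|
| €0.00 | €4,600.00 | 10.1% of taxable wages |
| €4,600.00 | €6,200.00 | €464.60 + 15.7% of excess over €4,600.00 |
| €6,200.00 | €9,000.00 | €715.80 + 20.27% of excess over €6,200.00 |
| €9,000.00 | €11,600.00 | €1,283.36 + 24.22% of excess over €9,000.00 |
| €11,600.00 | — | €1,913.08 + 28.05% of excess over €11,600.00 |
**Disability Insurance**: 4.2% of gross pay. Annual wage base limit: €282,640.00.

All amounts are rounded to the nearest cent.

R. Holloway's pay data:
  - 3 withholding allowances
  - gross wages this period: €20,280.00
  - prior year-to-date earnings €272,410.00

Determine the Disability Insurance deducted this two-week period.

Disability Insurance: cap €282,640.00 − YTD €272,410.00 = €10,230.00 subject; 4.2% × €10,230.00 = €429.66

€429.66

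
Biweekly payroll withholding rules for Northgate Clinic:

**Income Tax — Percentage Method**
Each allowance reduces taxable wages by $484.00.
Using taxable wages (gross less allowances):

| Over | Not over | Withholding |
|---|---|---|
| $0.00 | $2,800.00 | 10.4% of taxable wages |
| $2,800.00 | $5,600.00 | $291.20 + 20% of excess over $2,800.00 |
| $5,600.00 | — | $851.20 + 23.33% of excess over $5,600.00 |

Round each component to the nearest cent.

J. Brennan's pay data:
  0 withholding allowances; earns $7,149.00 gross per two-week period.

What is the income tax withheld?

Income Tax: taxable = $7,149.00
  $851.20 + 23.33% × ($7,149.00 − $5,600.00) = $851.20 + 23.33% × $1,549.00 = $1,212.58

$1,212.58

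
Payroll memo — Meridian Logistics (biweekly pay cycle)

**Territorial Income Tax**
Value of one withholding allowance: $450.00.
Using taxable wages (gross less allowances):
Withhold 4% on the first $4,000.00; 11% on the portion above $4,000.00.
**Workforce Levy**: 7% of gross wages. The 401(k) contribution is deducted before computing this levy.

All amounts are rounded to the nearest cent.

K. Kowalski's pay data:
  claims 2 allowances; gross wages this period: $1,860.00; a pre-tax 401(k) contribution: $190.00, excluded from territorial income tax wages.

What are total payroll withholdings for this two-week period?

Territorial Income Tax: taxable = $1,860.00 − $190.00 − 2×$450.00 = $770.00
  4% × $770.00 = $30.80
Workforce Levy: 7% × $1,670.00 = $116.90
Total: $30.80 + $116.90 = $147.70

$147.70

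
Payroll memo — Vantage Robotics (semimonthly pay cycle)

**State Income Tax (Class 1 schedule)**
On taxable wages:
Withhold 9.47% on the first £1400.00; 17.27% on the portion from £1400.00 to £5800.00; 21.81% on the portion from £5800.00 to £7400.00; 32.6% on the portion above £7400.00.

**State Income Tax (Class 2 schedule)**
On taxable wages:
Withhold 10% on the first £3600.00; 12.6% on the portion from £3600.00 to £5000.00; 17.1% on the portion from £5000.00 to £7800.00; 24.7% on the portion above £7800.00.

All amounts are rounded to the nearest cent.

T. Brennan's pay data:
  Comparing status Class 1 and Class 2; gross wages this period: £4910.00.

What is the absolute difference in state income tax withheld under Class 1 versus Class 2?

State Income Tax (Class 1): taxable = £4910.00
  £132.58 + 17.27% × (£4910.00 − £1400.00) = £132.58 + 17.27% × £3510.00 = £738.76
State Income Tax (Class 2): taxable = £4910.00
  £360.00 + 12.6% × (£4910.00 − £3600.00) = £360.00 + 12.6% × £1310.00 = £525.06
Difference: |£738.76 − £525.06| = £213.70 (higher under Class 1)

£213.70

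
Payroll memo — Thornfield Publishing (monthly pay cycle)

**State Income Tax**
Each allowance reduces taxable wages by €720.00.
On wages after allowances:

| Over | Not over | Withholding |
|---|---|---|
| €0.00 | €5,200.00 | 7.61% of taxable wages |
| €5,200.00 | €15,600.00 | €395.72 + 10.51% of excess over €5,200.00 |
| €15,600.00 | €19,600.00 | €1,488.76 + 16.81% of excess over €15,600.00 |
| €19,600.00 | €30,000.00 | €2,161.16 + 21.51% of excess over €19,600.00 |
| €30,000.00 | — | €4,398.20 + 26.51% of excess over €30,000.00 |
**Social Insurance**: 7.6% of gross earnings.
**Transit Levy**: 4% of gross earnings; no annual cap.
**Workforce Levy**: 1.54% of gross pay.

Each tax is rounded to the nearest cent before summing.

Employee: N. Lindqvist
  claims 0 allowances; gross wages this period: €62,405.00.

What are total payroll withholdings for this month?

€21,188.79

State Income Tax: taxable = €62,405.00
  €4,398.20 + 26.51% × (€62,405.00 − €30,000.00) = €4,398.20 + 26.51% × €32,405.00 = €12,988.77
Social Insurance: 7.6% × €62,405.00 = €4,742.78
Transit Levy: 4% × €62,405.00 = €2,496.20
Workforce Levy: 1.54% × €62,405.00 = €961.04
Total: €12,988.77 + €4,742.78 + €2,496.20 + €961.04 = €21,188.79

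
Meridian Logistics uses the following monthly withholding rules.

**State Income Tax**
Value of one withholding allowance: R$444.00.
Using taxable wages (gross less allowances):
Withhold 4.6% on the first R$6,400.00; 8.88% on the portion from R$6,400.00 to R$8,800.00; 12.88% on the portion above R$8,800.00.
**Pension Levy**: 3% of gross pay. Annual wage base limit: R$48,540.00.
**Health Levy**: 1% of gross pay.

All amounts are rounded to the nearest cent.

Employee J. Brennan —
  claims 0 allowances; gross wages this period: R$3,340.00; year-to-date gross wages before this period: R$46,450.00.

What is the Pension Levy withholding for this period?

R$62.70

Pension Levy: cap R$48,540.00 − YTD R$46,450.00 = R$2,090.00 subject; 3% × R$2,090.00 = R$62.70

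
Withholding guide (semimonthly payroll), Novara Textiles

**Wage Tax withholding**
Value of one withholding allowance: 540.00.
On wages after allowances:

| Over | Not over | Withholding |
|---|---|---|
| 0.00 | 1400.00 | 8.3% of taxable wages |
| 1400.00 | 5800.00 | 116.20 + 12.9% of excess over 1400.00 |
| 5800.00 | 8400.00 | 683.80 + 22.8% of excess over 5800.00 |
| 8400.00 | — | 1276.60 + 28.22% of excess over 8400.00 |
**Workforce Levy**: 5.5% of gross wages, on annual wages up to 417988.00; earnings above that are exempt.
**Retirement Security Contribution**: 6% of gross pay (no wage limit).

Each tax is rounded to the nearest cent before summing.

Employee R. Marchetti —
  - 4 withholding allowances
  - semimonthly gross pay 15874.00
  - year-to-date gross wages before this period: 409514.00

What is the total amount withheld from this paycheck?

Wage Tax: taxable = 15874.00 − 4×540.00 = 13714.00
  1276.60 + 28.22% × (13714.00 − 8400.00) = 1276.60 + 28.22% × 5314.00 = 2776.21
Workforce Levy: cap 417988.00 − YTD 409514.00 = 8474.00 subject; 5.5% × 8474.00 = 466.07
Retirement Security Contribution: 6% × 15874.00 = 952.44
Total: 2776.21 + 466.07 + 952.44 = 4194.72

4194.72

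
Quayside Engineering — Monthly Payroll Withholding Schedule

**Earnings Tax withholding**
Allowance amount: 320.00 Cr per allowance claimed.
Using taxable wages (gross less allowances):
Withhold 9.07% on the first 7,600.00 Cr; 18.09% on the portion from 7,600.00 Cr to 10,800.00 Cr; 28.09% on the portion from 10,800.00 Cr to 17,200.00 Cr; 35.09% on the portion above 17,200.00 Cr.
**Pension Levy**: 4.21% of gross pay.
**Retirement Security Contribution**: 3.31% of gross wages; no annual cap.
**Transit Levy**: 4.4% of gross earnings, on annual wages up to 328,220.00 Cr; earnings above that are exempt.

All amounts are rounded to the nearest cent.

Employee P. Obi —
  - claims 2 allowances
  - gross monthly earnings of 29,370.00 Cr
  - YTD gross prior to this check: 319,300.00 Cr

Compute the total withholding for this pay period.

9,712.95 Cr

Earnings Tax: taxable = 29,370.00 Cr − 2×320.00 Cr = 28,730.00 Cr
  3,065.96 Cr + 35.09% × (28,730.00 Cr − 17,200.00 Cr) = 3,065.96 Cr + 35.09% × 11,530.00 Cr = 7,111.84 Cr
Pension Levy: 4.21% × 29,370.00 Cr = 1,236.48 Cr
Retirement Security Contribution: 3.31% × 29,370.00 Cr = 972.15 Cr
Transit Levy: cap 328,220.00 Cr − YTD 319,300.00 Cr = 8,920.00 Cr subject; 4.4% × 8,920.00 Cr = 392.48 Cr
Total: 7,111.84 Cr + 1,236.48 Cr + 972.15 Cr + 392.48 Cr = 9,712.95 Cr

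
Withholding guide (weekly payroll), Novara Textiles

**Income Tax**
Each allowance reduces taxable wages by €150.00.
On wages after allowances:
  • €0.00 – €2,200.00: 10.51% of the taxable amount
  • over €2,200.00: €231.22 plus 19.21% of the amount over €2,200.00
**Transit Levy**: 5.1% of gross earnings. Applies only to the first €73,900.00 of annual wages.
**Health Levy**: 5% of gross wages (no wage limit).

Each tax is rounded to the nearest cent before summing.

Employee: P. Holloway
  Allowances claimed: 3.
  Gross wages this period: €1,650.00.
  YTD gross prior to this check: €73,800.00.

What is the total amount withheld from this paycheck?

Income Tax: taxable = €1,650.00 − 3×€150.00 = €1,200.00
  10.51% × €1,200.00 = €126.12
Transit Levy: cap €73,900.00 − YTD €73,800.00 = €100.00 subject; 5.1% × €100.00 = €5.10
Health Levy: 5% × €1,650.00 = €82.50
Total: €126.12 + €5.10 + €82.50 = €213.72

€213.72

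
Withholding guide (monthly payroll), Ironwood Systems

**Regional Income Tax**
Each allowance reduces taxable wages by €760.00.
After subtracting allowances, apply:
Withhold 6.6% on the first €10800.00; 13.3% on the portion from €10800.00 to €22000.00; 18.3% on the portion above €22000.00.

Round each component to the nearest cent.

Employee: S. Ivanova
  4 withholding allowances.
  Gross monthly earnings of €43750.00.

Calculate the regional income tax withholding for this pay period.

€5626.33

Regional Income Tax: taxable = €43750.00 − 4×€760.00 = €40710.00
  €2202.40 + 18.3% × (€40710.00 − €22000.00) = €2202.40 + 18.3% × €18710.00 = €5626.33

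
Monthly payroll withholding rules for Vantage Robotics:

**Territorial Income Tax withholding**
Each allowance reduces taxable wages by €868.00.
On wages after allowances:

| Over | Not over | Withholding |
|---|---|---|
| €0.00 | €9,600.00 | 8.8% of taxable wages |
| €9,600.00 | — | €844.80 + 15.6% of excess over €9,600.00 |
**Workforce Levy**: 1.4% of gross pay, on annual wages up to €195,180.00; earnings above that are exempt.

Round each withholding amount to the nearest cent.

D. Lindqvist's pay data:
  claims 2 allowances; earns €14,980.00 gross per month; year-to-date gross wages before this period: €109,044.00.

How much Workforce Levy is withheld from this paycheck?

Workforce Levy: 1.4% × €14,980.00 = €209.72

€209.72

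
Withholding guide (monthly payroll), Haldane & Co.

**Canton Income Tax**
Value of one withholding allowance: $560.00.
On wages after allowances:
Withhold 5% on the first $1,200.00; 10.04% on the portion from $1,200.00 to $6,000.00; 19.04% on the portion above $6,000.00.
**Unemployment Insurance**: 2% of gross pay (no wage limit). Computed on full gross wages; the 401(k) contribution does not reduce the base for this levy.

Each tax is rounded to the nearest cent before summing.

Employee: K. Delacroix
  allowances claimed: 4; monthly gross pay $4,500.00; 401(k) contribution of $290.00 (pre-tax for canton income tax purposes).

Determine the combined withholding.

Canton Income Tax: taxable = $4,500.00 − $290.00 − 4×$560.00 = $1,970.00
  $60.00 + 10.04% × ($1,970.00 − $1,200.00) = $60.00 + 10.04% × $770.00 = $137.31
Unemployment Insurance: 2% × $4,500.00 = $90.00
Total: $137.31 + $90.00 = $227.31

$227.31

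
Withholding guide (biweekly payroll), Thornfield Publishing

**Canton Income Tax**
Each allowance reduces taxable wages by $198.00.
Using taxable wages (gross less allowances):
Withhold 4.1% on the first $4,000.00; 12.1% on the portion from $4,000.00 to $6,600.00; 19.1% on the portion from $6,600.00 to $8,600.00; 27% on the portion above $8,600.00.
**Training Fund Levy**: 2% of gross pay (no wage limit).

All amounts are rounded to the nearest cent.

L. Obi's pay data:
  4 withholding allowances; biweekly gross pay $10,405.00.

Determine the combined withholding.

Canton Income Tax: taxable = $10,405.00 − 4×$198.00 = $9,613.00
  $860.60 + 27% × ($9,613.00 − $8,600.00) = $860.60 + 27% × $1,013.00 = $1,134.11
Training Fund Levy: 2% × $10,405.00 = $208.10
Total: $1,134.11 + $208.10 = $1,342.21

$1,342.21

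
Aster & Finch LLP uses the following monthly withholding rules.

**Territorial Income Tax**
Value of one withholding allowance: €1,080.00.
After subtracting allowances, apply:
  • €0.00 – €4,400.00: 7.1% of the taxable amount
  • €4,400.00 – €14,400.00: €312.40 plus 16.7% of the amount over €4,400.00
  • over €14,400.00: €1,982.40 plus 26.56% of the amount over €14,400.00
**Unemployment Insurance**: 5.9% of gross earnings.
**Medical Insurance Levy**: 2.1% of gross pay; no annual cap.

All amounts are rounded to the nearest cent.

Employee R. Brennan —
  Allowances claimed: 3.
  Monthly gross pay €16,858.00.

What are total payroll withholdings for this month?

Territorial Income Tax: taxable = €16,858.00 − 3×€1,080.00 = €13,618.00
  €312.40 + 16.7% × (€13,618.00 − €4,400.00) = €312.40 + 16.7% × €9,218.00 = €1,851.81
Unemployment Insurance: 5.9% × €16,858.00 = €994.62
Medical Insurance Levy: 2.1% × €16,858.00 = €354.02
Total: €1,851.81 + €994.62 + €354.02 = €3,200.45

€3,200.45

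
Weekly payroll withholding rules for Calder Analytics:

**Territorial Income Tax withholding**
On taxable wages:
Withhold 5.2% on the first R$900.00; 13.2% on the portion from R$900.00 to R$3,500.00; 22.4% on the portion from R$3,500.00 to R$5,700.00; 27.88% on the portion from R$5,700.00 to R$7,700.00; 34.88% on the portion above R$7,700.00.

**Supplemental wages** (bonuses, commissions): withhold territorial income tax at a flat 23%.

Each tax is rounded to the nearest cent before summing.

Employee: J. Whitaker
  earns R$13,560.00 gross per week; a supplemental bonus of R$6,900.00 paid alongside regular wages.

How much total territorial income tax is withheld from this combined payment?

R$5,071.37

Territorial Income Tax: taxable = R$13,560.00
  R$1,440.40 + 34.88% × (R$13,560.00 − R$7,700.00) = R$1,440.40 + 34.88% × R$5,860.00 = R$3,484.37
Supplemental (23% flat on bonus): 23% × R$6,900.00 = R$1,587.00
Total territorial income tax: R$3,484.37 + R$1,587.00 = R$5,071.37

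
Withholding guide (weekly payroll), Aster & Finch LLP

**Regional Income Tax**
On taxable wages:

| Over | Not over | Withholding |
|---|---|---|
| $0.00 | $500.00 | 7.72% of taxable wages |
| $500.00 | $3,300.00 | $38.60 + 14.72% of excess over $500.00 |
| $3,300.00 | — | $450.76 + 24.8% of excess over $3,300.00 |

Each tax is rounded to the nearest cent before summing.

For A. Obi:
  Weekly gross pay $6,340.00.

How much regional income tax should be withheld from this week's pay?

$1,204.68

Regional Income Tax: taxable = $6,340.00
  $450.76 + 24.8% × ($6,340.00 − $3,300.00) = $450.76 + 24.8% × $3,040.00 = $1,204.68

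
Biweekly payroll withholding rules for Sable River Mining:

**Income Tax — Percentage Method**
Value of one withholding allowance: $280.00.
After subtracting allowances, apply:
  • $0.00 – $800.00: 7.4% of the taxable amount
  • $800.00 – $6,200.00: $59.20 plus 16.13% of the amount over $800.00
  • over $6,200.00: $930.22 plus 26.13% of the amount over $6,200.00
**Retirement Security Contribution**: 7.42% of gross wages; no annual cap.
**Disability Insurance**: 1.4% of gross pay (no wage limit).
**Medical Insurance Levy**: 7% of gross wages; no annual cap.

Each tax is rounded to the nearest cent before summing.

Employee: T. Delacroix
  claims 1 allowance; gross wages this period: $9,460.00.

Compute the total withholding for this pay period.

$3,205.46

Income Tax: taxable = $9,460.00 − 1×$280.00 = $9,180.00
  $930.22 + 26.13% × ($9,180.00 − $6,200.00) = $930.22 + 26.13% × $2,980.00 = $1,708.89
Retirement Security Contribution: 7.42% × $9,460.00 = $701.93
Disability Insurance: 1.4% × $9,460.00 = $132.44
Medical Insurance Levy: 7% × $9,460.00 = $662.20
Total: $1,708.89 + $701.93 + $132.44 + $662.20 = $3,205.46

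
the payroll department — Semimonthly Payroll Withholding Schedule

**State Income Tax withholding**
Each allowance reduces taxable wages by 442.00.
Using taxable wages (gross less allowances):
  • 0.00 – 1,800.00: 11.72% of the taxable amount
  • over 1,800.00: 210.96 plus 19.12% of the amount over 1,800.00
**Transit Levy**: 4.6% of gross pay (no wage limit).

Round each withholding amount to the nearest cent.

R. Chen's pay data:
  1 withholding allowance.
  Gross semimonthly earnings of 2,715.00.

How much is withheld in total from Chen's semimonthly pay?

State Income Tax: taxable = 2,715.00 − 1×442.00 = 2,273.00
  210.96 + 19.12% × (2,273.00 − 1,800.00) = 210.96 + 19.12% × 473.00 = 301.40
Transit Levy: 4.6% × 2,715.00 = 124.89
Total: 301.40 + 124.89 = 426.29

426.29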